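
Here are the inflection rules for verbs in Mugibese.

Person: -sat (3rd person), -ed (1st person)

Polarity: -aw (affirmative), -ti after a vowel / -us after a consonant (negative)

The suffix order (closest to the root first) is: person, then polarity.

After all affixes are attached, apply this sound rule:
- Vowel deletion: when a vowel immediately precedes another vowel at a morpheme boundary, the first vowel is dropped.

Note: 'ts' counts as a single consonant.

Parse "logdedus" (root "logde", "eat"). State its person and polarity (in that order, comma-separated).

Segment: logde-ed-us.
person: -ed → 1st person.
polarity: -ti/us → negative.

1st person, negative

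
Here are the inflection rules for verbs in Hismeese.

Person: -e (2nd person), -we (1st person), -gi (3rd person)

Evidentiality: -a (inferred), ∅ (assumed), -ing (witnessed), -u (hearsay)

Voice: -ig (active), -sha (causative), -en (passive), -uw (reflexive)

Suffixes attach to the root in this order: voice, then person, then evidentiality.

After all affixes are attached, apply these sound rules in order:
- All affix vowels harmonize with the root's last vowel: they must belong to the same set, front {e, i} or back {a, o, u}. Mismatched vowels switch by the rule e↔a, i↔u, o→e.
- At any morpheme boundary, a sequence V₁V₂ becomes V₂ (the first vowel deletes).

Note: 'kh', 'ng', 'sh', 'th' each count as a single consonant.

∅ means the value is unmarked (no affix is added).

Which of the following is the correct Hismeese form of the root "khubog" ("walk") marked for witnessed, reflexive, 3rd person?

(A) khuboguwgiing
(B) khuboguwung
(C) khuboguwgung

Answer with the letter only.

C

Attach voice reflexive -uw → khuboguw.
Attach person 3rd person -gi → khuboguwgi.
Attach evidentiality witnessed -ing → khuboguwgiing.
Apply vowel harmony: khuboguwgiing → khuboguwguung.
Apply vowel deletion: khuboguwguung → khuboguwgung.
So the correct form is khuboguwgung, option (C).
(B) khuboguwung is wrong: it uses 2nd person instead of 3rd person for person.
(A) khuboguwgiing is wrong: it fails to apply the sound rule(s).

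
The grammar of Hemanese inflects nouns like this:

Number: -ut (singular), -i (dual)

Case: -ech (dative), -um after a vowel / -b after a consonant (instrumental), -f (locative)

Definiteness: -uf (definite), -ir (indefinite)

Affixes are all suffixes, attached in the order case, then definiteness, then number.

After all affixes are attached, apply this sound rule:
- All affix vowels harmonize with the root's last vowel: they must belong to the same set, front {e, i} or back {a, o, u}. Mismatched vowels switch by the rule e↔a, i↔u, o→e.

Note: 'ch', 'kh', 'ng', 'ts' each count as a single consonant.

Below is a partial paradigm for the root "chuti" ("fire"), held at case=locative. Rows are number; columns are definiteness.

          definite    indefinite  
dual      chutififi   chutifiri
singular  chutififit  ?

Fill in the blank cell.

Attach case locative -f → chutif.
Attach definiteness indefinite -ir → chutifir.
Attach number singular -ut → chutifirut.
Apply vowel harmony: chutifirut → chutifirit.

chutifirit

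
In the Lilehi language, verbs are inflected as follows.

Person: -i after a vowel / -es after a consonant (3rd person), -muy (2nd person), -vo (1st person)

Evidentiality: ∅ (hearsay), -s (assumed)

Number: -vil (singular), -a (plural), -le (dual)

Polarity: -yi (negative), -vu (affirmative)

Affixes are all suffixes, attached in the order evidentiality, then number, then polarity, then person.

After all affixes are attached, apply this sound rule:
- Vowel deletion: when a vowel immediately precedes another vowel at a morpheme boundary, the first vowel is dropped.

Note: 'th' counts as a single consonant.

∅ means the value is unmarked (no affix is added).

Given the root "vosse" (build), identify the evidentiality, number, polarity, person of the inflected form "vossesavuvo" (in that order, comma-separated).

assumed, plural, affirmative, 1st person

Segment: vosse-s-a-vu-vo.
evidentiality: -s → assumed.
number: -a → plural.
polarity: -vu → affirmative.
person: -vo → 1st person.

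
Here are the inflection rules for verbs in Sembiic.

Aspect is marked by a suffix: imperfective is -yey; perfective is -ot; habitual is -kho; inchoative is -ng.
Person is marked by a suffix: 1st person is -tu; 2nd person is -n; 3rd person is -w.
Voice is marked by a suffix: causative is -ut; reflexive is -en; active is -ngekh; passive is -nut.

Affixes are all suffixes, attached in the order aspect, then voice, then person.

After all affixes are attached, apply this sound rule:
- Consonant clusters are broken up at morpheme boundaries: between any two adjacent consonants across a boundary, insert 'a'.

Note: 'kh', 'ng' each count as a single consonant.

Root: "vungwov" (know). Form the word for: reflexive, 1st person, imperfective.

vungwovayeyenatu

Attach aspect imperfective -yey → vungwovyey.
Attach voice reflexive -en → vungwovyeyen.
Attach person 1st person -tu → vungwovyeyentu.
Apply epenthesis: vungwovyeyentu → vungwovayeyenatu.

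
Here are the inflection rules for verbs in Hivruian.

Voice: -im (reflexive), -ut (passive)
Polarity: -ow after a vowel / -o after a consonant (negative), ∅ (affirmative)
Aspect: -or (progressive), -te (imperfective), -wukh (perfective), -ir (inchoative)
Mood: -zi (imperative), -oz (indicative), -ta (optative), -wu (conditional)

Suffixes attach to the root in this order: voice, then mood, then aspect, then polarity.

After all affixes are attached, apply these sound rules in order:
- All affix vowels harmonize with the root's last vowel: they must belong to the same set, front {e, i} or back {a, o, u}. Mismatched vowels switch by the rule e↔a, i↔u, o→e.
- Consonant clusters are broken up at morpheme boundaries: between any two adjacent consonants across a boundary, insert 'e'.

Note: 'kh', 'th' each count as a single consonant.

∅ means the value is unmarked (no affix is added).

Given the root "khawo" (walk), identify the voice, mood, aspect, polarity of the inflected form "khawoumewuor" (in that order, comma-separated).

Segment: khawo-im-wu-or.
voice: -im → reflexive.
mood: -wu → conditional.
aspect: -or → progressive.
polarity: ∅ → affirmative.

reflexive, conditional, progressive, affirmative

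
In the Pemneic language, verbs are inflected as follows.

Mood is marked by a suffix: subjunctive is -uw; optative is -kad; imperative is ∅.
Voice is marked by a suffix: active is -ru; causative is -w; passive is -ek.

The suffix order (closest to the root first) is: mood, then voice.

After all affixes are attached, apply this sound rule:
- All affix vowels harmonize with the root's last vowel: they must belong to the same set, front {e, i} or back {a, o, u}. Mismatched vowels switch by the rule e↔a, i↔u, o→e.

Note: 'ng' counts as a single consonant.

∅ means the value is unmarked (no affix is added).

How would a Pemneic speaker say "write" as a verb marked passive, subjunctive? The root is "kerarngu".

kerarnguuwak

Attach mood subjunctive -uw → kerarnguuw.
Attach voice passive -ek → kerarnguuwek.
Apply vowel harmony: kerarnguuwek → kerarnguuwak.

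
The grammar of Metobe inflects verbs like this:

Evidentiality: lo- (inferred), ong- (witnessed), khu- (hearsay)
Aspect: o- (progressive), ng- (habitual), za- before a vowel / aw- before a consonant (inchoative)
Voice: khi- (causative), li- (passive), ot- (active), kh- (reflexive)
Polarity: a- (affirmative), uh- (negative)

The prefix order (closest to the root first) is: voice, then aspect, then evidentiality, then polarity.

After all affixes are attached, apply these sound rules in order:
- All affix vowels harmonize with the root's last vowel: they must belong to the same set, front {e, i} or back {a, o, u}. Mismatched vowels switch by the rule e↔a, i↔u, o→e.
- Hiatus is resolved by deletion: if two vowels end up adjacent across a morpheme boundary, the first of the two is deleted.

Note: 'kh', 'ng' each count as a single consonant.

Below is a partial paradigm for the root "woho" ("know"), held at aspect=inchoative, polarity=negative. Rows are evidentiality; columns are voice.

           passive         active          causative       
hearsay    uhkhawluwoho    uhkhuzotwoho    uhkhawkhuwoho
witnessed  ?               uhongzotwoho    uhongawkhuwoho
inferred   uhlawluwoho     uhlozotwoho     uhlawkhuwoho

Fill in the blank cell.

Attach voice passive li- → liwoho.
Attach aspect inchoative aw- (before consonant 'l') → awliwoho.
Attach evidentiality witnessed ong- → ongawliwoho.
Attach polarity negative uh- → uhongawliwoho.
Apply vowel harmony: uhongawliwoho → uhongawluwoho.
Vowel deletion: no change.

uhongawluwoho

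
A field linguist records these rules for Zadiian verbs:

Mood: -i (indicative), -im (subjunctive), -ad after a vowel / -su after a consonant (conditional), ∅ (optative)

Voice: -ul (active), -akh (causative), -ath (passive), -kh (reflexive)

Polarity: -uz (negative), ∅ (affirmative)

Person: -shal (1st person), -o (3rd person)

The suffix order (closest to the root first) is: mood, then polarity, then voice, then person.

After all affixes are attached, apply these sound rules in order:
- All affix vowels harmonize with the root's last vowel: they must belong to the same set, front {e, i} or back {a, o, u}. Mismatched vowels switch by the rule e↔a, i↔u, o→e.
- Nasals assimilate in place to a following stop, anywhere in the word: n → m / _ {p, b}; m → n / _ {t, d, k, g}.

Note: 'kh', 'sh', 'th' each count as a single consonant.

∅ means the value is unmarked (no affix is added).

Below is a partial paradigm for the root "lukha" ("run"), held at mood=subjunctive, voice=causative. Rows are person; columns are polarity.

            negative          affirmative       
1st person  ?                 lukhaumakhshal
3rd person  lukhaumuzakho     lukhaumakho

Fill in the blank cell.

Attach mood subjunctive -im → lukhaim.
Attach polarity negative -uz → lukhaimuz.
Attach voice causative -akh → lukhaimuzakh.
Attach person 1st person -shal → lukhaimuzakhshal.
Apply vowel harmony: lukhaimuzakhshal → lukhaumuzakhshal.
Nasal assimilation: no change.

lukhaumuzakhshal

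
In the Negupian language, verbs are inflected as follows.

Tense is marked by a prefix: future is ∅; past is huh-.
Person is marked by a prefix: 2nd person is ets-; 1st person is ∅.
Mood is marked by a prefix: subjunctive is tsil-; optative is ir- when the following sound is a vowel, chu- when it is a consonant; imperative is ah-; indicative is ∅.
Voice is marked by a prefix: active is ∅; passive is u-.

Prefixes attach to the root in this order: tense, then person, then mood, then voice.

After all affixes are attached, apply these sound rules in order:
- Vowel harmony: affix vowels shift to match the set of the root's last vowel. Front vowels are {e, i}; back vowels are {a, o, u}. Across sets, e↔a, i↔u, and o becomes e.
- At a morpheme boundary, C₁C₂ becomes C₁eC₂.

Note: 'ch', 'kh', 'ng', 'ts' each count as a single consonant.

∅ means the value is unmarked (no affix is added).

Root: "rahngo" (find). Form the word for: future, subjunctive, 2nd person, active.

tense = future: zero marking, form stays rahngo.
Attach person 2nd person ets- → etsrahngo.
Attach mood subjunctive tsil- → tsiletsrahngo.
voice = active: zero marking, form stays tsiletsrahngo.
Apply vowel harmony: tsiletsrahngo → tsulatsrahngo.
Apply epenthesis: tsulatsrahngo → tsulatserahngo.

tsulatserahngo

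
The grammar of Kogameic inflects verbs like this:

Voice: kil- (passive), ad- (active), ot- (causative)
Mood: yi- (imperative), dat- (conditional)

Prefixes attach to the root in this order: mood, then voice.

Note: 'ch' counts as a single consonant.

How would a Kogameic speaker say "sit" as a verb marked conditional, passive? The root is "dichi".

kildatdichi

Attach mood conditional dat- → datdichi.
Attach voice passive kil- → kildatdichi.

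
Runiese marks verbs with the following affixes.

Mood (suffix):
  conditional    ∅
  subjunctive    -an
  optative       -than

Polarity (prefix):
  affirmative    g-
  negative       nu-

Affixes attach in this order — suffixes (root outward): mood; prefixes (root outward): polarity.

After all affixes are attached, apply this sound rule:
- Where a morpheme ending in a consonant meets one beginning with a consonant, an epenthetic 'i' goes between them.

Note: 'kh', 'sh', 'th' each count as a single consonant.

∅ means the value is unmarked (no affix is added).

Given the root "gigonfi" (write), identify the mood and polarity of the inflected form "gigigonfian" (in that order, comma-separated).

subjunctive, affirmative

Segment: g-gigonfi-an.
mood: -an → subjunctive.
polarity: g- → affirmative.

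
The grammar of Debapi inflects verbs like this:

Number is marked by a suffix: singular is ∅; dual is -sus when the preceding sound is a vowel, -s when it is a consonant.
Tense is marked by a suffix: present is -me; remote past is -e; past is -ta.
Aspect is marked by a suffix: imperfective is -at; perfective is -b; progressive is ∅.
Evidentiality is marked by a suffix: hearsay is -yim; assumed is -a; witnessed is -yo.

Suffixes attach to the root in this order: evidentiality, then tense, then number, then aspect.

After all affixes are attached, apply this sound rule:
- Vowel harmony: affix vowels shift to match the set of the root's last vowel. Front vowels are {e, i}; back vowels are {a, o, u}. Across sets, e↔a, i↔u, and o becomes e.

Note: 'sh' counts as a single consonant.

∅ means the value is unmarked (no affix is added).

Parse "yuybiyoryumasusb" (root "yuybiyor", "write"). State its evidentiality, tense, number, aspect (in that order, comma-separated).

Segment: yuybiyor-yim-e-sus-b.
evidentiality: -yim → hearsay.
tense: -e → remote past.
number: -sus/s → dual.
aspect: -b → perfective.

hearsay, remote past, dual, perfective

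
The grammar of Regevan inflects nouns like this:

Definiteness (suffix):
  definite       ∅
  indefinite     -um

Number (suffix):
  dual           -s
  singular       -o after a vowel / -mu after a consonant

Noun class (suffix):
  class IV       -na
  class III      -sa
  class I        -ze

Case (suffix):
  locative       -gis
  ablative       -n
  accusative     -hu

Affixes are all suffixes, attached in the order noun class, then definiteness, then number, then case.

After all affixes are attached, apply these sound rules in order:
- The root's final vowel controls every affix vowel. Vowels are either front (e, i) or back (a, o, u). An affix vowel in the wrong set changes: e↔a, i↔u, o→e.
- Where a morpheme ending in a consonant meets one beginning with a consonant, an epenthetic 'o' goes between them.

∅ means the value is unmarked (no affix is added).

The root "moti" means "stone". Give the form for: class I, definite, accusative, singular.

Attach noun class class I -ze → motize.
definiteness = definite: zero marking, form stays motize.
Attach number singular -o (after vowel 'e') → motizeo.
Attach case accusative -hu → motizeohu.
Apply vowel harmony: motizeohu → motizeehi.
Epenthesis: no change.

motizeehi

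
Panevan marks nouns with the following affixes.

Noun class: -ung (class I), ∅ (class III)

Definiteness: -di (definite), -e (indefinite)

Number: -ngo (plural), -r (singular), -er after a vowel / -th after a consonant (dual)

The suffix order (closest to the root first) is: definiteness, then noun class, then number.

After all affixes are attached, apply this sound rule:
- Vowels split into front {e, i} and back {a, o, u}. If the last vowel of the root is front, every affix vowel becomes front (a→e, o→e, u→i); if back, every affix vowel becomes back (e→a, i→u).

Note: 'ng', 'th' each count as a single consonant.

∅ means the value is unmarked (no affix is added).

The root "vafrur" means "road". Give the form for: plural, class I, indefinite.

Attach definiteness indefinite -e → vafrure.
Attach noun class class I -ung → vafrureung.
Attach number plural -ngo → vafrureungngo.
Apply vowel harmony: vafrureungngo → vafruraungngo.

vafruraungngo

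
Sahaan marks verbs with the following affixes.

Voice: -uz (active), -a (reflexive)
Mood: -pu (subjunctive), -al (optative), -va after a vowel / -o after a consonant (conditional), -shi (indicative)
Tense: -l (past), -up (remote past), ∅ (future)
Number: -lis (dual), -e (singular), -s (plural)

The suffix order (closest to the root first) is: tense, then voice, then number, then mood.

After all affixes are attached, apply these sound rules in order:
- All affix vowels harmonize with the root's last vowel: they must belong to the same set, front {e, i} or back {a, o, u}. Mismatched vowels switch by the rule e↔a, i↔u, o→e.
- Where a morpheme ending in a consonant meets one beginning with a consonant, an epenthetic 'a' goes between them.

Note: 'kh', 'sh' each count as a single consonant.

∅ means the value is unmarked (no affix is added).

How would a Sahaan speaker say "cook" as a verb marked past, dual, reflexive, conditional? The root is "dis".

disalelise

Attach tense past -l → disl.
Attach voice reflexive -a → disla.
Attach number dual -lis → dislalis.
Attach mood conditional -o (after consonant 's') → dislaliso.
Apply vowel harmony: dislaliso → dislelise.
Apply epenthesis: dislelise → disalelise.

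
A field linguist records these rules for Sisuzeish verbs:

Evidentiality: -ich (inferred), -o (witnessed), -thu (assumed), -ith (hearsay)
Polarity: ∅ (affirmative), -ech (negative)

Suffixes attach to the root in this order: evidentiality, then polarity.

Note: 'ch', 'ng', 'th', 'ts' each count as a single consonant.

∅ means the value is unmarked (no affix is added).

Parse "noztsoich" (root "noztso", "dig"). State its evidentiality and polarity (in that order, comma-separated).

Segment: noztso-ich.
evidentiality: -ich → inferred.
polarity: ∅ → affirmative.

inferred, affirmative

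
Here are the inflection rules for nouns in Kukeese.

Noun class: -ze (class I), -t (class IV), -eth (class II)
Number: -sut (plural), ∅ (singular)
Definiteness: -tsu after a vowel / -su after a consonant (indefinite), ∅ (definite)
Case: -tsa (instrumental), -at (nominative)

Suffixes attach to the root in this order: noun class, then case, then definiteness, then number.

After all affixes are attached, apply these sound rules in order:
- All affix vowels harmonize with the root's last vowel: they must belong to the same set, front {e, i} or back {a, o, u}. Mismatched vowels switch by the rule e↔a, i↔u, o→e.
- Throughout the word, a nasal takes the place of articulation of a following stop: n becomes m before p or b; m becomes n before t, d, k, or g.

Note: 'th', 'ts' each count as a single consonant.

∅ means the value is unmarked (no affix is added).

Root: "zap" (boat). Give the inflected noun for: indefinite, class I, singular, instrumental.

Attach noun class class I -ze → zapze.
Attach case instrumental -tsa → zapzetsa.
Attach definiteness indefinite -tsu (after vowel 'a') → zapzetsatsu.
number = singular: zero marking, form stays zapzetsatsu.
Apply vowel harmony: zapzetsatsu → zapzatsatsu.
Nasal assimilation: no change.

zapzatsatsu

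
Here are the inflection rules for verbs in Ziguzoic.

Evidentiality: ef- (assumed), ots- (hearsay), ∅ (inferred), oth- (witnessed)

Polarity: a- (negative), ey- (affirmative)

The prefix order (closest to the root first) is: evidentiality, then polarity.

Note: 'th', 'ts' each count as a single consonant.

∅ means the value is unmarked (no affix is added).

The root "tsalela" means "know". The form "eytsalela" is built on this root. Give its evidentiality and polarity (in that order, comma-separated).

Segment: ey-tsalela.
evidentiality: ∅ → inferred.
polarity: ey- → affirmative.

inferred, affirmative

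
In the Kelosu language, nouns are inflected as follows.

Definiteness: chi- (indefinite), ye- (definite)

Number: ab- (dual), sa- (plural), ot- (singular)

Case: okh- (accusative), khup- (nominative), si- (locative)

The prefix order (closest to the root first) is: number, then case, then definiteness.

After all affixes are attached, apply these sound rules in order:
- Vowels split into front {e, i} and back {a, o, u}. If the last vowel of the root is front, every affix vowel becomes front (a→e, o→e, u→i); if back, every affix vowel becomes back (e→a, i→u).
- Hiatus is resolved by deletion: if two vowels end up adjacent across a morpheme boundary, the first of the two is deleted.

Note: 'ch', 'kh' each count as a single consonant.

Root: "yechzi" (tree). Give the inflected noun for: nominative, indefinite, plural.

Attach number plural sa- → sayechzi.
Attach case nominative khup- → khupsayechzi.
Attach definiteness indefinite chi- → chikhupsayechzi.
Apply vowel harmony: chikhupsayechzi → chikhipseyechzi.
Vowel deletion: no change.

chikhipseyechzi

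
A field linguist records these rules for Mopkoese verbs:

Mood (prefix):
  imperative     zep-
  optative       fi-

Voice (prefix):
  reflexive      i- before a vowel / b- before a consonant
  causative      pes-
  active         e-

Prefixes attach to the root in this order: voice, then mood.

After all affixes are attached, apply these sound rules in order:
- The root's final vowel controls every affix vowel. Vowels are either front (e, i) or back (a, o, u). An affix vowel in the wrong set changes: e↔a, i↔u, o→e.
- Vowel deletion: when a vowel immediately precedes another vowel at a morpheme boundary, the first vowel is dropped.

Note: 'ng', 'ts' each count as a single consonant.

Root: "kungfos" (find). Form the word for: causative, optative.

Attach voice causative pes- → peskungfos.
Attach mood optative fi- → fipeskungfos.
Apply vowel harmony: fipeskungfos → fupaskungfos.
Vowel deletion: no change.

fupaskungfos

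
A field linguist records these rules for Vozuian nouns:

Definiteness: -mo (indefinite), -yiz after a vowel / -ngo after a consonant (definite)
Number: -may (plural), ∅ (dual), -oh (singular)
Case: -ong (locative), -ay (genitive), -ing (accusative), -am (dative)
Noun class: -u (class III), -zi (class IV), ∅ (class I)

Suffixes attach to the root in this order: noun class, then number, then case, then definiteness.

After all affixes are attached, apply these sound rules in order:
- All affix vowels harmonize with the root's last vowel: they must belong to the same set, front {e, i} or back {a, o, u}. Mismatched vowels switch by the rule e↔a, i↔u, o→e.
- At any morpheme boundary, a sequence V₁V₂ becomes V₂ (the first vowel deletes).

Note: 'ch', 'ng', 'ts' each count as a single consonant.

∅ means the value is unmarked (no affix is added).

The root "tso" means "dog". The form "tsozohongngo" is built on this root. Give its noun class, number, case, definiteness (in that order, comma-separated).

class IV, singular, locative, definite

Segment: tso-zi-oh-ong-ngo.
noun class: -zi → class IV.
number: -oh → singular.
case: -ong → locative.
definiteness: -yiz/ngo → definite.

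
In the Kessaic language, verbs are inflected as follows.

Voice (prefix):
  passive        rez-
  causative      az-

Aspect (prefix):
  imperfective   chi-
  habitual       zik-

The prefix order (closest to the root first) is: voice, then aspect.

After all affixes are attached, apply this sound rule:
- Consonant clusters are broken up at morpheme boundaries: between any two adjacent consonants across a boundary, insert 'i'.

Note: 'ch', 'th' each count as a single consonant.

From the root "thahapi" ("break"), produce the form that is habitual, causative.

zikazithahapi

Attach voice causative az- → azthahapi.
Attach aspect habitual zik- → zikazthahapi.
Apply epenthesis: zikazthahapi → zikazithahapi.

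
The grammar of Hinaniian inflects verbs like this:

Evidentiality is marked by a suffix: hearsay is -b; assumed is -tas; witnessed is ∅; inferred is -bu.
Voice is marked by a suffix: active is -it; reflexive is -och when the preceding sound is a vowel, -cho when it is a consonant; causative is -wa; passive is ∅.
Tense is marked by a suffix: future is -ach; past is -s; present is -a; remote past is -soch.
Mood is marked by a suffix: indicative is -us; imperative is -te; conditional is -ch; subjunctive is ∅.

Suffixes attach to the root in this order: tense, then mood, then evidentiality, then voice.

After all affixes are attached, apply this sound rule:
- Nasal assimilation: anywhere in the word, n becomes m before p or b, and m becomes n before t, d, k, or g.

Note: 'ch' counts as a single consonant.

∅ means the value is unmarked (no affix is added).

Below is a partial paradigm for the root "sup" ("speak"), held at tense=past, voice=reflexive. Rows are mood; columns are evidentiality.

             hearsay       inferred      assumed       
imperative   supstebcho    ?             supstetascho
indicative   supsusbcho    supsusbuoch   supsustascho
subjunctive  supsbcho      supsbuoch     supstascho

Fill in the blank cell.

Attach tense past -s → sups.
Attach mood imperative -te → supste.
Attach evidentiality inferred -bu → supstebu.
Attach voice reflexive -och (after vowel 'u') → supstebuoch.
Nasal assimilation: no change.

supstebuoch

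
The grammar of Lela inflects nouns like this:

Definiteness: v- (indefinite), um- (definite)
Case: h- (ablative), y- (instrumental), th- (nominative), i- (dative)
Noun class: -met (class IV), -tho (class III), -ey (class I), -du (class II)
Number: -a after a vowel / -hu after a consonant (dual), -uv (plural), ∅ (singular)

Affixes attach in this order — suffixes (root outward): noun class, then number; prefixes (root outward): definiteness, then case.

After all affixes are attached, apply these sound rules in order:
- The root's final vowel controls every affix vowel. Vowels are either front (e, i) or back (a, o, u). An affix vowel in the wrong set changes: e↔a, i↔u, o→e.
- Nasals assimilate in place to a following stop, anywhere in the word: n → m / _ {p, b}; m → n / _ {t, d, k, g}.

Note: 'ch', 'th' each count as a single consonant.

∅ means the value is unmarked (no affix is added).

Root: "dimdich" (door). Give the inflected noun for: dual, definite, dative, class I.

Attach definiteness definite um- → umdimdich.
Attach noun class class I -ey → umdimdichey.
Attach case dative i- → iumdimdichey.
Attach number dual -hu (after consonant 'y') → iumdimdicheyhu.
Apply vowel harmony: iumdimdicheyhu → iimdimdicheyhi.
Apply nasal assimilation: iimdimdicheyhi → iindindicheyhi.

iindindicheyhi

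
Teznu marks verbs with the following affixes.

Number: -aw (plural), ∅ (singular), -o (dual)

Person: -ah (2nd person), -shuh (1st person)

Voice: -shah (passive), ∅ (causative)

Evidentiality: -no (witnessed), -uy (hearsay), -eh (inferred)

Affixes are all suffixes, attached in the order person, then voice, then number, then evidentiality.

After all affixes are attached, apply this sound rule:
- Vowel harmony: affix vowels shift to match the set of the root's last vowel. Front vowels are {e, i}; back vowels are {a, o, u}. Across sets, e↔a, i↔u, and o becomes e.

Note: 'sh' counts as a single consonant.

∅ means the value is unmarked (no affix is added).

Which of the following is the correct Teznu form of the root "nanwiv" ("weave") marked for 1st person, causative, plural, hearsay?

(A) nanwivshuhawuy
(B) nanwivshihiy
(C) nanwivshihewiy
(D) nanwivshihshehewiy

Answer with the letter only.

Attach person 1st person -shuh → nanwivshuh.
voice = causative: zero marking, form stays nanwivshuh.
Attach number plural -aw → nanwivshuhaw.
Attach evidentiality hearsay -uy → nanwivshuhawuy.
Apply vowel harmony: nanwivshuhawuy → nanwivshihewiy.
So the correct form is nanwivshihewiy, option (C).
(A) nanwivshuhawuy is wrong: it fails to apply the sound rule(s).
(D) nanwivshihshehewiy is wrong: it uses passive instead of causative for voice.
(B) nanwivshihiy is wrong: it uses singular instead of plural for number.

C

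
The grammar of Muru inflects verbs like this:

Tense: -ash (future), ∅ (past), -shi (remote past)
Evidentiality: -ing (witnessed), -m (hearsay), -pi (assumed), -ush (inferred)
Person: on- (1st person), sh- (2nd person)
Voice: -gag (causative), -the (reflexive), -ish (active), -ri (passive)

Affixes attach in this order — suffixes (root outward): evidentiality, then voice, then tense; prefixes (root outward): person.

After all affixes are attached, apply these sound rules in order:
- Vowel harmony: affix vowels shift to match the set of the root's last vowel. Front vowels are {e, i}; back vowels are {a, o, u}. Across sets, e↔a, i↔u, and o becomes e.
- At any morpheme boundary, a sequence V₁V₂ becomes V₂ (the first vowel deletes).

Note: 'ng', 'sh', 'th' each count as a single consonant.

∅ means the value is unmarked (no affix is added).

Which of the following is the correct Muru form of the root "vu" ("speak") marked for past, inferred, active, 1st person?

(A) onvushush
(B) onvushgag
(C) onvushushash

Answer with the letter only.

A

Attach evidentiality inferred -ush → vuush.
Attach voice active -ish → vuushish.
tense = past: zero marking, form stays vuushish.
Attach person 1st person on- → onvuushish.
Apply vowel harmony: onvuushish → onvuushush.
Apply vowel deletion: onvuushush → onvushush.
So the correct form is onvushush, option (A).
(C) onvushushash is wrong: it uses future instead of past for tense.
(B) onvushgag is wrong: it uses causative instead of active for voice.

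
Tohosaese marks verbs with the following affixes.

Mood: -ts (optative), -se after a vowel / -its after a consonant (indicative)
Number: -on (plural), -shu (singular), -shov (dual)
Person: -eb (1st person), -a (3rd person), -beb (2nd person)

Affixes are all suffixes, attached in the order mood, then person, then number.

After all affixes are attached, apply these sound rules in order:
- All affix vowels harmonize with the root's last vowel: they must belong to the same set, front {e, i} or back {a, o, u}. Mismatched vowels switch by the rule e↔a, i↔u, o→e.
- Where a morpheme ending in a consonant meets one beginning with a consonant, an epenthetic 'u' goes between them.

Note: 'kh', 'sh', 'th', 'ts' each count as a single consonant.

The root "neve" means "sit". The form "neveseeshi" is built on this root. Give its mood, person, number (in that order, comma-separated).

indicative, 3rd person, singular

Segment: neve-se-a-shu.
mood: -se/its → indicative.
person: -a → 3rd person.
number: -shu → singular.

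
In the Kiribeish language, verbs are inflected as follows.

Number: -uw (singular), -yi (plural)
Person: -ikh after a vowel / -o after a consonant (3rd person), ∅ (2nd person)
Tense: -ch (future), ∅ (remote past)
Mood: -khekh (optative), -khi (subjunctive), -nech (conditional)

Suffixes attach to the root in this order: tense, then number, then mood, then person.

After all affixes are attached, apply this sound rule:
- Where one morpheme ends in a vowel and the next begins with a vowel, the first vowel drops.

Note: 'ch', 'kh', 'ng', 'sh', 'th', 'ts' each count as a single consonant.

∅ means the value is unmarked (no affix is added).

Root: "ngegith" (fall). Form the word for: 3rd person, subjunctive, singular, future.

ngegithchuwkhikh

Attach tense future -ch → ngegithch.
Attach number singular -uw → ngegithchuw.
Attach mood subjunctive -khi → ngegithchuwkhi.
Attach person 3rd person -ikh (after vowel 'i') → ngegithchuwkhiikh.
Apply vowel deletion: ngegithchuwkhiikh → ngegithchuwkhikh.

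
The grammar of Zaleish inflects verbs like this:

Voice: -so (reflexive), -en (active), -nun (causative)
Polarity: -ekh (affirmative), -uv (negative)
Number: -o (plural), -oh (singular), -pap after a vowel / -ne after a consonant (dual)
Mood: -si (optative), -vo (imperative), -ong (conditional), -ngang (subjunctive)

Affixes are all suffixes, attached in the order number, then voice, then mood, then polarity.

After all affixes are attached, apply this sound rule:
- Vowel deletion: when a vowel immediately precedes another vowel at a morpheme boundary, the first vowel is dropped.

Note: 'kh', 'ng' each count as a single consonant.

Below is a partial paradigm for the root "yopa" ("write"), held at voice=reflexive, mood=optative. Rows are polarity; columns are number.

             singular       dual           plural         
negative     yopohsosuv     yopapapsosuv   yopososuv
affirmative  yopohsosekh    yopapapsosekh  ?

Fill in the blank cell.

Attach number plural -o → yopao.
Attach voice reflexive -so → yopaoso.
Attach mood optative -si → yopaososi.
Attach polarity affirmative -ekh → yopaososiekh.
Apply vowel deletion: yopaososiekh → yopososekh.

yopososekh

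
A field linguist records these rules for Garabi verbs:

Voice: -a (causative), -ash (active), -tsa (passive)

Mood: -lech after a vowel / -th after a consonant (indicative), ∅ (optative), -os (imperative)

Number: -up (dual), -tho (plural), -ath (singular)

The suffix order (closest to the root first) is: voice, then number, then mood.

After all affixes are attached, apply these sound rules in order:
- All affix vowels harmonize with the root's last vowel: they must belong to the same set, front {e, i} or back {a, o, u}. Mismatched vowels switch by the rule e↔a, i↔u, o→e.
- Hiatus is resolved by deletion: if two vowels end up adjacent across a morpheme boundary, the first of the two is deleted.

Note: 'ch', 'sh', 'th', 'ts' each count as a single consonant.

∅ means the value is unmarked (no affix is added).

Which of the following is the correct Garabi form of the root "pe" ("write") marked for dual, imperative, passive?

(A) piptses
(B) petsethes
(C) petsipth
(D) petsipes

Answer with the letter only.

Attach voice passive -tsa → petsa.
Attach number dual -up → petsaup.
Attach mood imperative -os → petsaupos.
Apply vowel harmony: petsaupos → petseipes.
Apply vowel deletion: petseipes → petsipes.
So the correct form is petsipes, option (D).
(A) piptses is wrong: it has the affixes in the wrong order.
(B) petsethes is wrong: it uses plural instead of dual for number.
(C) petsipth is wrong: it uses indicative instead of imperative for mood.

D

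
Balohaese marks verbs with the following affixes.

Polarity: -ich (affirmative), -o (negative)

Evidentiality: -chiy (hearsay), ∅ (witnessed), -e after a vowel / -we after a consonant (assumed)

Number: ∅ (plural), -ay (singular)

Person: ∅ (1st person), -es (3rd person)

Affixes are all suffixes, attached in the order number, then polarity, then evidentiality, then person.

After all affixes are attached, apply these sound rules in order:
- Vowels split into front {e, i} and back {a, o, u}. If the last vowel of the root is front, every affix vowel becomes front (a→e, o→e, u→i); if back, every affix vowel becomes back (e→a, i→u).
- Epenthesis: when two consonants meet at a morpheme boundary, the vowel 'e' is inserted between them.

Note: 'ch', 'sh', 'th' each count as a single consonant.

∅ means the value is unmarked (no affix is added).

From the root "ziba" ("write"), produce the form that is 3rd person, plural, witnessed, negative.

number = plural: zero marking, form stays ziba.
Attach polarity negative -o → zibao.
evidentiality = witnessed: zero marking, form stays zibao.
Attach person 3rd person -es → zibaoes.
Apply vowel harmony: zibaoes → zibaoas.
Epenthesis: no change.

zibaoas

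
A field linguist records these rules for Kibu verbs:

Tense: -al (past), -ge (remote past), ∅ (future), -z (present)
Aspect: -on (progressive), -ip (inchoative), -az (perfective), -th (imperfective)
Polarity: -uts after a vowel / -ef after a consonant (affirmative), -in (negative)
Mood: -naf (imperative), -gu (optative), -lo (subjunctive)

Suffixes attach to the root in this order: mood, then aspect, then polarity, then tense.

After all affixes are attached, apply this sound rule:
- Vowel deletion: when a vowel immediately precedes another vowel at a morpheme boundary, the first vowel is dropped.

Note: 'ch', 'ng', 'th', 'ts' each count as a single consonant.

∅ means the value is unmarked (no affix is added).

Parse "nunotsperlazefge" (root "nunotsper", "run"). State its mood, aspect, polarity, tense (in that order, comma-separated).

subjunctive, perfective, affirmative, remote past

Segment: nunotsper-lo-az-ef-ge.
mood: -lo → subjunctive.
aspect: -az → perfective.
polarity: -uts/ef → affirmative.
tense: -ge → remote past.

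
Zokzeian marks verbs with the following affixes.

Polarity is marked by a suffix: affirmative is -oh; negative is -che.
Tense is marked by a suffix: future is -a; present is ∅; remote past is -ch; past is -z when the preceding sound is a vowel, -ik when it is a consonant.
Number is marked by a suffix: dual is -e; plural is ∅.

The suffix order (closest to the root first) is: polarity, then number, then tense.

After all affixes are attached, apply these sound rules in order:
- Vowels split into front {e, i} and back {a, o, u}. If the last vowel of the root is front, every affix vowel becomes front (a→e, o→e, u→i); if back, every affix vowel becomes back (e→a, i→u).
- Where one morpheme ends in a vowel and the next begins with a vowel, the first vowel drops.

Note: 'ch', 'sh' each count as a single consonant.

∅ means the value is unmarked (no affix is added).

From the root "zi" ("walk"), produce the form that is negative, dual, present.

ziche

Attach polarity negative -che → ziche.
Attach number dual -e → zichee.
tense = present: zero marking, form stays zichee.
Vowel harmony: no change.
Apply vowel deletion: zichee → ziche.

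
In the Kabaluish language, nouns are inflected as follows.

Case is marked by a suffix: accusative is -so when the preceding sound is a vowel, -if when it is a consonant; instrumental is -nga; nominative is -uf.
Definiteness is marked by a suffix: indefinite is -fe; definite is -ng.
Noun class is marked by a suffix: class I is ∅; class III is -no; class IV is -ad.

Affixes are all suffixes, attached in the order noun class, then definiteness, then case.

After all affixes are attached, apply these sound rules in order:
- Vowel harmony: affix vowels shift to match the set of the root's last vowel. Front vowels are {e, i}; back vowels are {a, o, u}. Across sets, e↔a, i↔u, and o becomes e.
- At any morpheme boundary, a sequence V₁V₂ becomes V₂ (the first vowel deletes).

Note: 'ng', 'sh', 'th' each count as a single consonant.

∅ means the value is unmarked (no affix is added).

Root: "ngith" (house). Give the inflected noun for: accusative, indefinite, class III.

ngithnefese

Attach noun class class III -no → ngithno.
Attach definiteness indefinite -fe → ngithnofe.
Attach case accusative -so (after vowel 'e') → ngithnofeso.
Apply vowel harmony: ngithnofeso → ngithnefese.
Vowel deletion: no change.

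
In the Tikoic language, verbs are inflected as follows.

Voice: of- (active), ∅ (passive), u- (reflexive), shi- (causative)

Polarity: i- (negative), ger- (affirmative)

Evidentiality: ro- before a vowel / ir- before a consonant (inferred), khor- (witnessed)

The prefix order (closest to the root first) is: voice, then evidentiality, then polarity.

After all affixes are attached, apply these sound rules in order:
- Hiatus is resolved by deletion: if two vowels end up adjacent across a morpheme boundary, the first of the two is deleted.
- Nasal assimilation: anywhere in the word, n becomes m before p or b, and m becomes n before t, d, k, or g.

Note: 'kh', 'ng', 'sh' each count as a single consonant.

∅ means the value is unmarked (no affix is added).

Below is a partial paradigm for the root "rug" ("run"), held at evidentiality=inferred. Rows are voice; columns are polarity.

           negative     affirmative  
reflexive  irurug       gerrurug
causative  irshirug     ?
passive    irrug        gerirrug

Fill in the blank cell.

Attach voice causative shi- → shirug.
Attach evidentiality inferred ir- (before consonant 'sh') → irshirug.
Attach polarity affirmative ger- → gerirshirug.
Vowel deletion: no change.
Nasal assimilation: no change.

gerirshirug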